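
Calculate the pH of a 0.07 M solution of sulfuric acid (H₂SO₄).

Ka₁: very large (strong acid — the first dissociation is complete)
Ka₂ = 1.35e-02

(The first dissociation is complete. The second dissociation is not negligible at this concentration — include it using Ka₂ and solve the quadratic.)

First dissociation is complete: [H⁺]₀ = [HSO₄⁻]₀ = C = 0.07 M. Second dissociation HSO₄⁻ ⇌ H⁺ + SO₄²⁻: let x = [SO₄²⁻]. Ka₂ = (C + x)·x / (C − x) = 1.35e-02 → x² + (C + Ka₂)·x − Ka₂·C = 0 → x² + 0.08350·x − 9.450e-04 = 0. x = (−0.08350 + √(0.08350² + 4 × 9.450e-04)) / 2 = 1.0097e-02 M. [H⁺] = C + x = 0.07 + 1.0097e-02 = 8.0097e-02 M. pH = -log(8.0097e-02) = 1.10.

pH = 1.10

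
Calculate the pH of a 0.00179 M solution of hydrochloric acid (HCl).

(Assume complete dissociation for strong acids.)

[H⁺] = 0.00179 M for strong acid. pH = -log[H⁺] = -log(0.00179)

pH = 2.75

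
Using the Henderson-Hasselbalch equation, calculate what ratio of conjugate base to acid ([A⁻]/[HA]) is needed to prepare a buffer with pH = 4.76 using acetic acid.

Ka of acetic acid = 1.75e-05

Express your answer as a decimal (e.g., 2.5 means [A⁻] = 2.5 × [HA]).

pKa = -log(1.75e-05) = 4.7570. pH = pKa + log([A⁻]/[HA]), so log([A⁻]/[HA]) = pH − pKa = 4.76 − 4.7570 = 0.0030. [A⁻]/[HA] = 10^(0.0030) = 1.01

[A⁻]/[HA] = 1.01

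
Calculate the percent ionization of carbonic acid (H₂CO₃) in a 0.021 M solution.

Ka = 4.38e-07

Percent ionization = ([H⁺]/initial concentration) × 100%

Using Ka equilibrium: x² + Ka×x - Ka×C = 0. Solving: [H⁺] = 9.5687e-05. Percent = (9.5687e-05/0.021) × 100

Percent ionization = 0.456%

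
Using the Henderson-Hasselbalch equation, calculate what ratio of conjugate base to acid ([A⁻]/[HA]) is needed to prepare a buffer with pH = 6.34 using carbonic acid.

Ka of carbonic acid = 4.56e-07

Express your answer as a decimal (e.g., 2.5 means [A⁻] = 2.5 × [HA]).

pKa = -log(4.56e-07) = 6.3410. pH = pKa + log([A⁻]/[HA]), so log([A⁻]/[HA]) = pH − pKa = 6.34 − 6.3410 = -0.0010. [A⁻]/[HA] = 10^(-0.0010) = 0.998

[A⁻]/[HA] = 0.998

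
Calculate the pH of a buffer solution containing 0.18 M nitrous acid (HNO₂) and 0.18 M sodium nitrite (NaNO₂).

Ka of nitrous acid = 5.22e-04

pKa = -log(5.22e-04) = 3.28. pH = pKa + log([A⁻]/[HA]) = 3.28 + log(0.18/0.18)

pH = 3.28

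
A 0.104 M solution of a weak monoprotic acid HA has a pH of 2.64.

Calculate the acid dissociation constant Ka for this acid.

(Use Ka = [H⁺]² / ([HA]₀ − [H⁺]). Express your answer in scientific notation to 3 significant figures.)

[H⁺] = 10^(−pH) = 10^(−2.64) = 2.291e-03 M. For HA ⇌ H⁺ + A⁻, Ka = [H⁺][A⁻]/[HA] = [H⁺]² / ([HA]₀ − [H⁺]) = (2.291e-03)² / (0.104 − 2.291e-03) = 5.16e-05.

K_a = 5.16e-05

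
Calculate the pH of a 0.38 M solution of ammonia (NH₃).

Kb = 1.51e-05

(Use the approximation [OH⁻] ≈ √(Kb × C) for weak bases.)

[OH⁻] = √(Kb × C) = √(1.51e-05 × 0.38) = 2.3954e-03. pOH = 2.62, pH = 14 - pOH

pH = 11.38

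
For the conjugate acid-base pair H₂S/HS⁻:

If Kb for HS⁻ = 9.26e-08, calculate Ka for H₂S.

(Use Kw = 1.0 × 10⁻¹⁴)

For a conjugate pair Ka × Kb = Kw, so Ka = Kw/Kb = 1.0 × 10⁻¹⁴ / 9.26e-08 = 1.08e-07.

K_a = 1.08e-07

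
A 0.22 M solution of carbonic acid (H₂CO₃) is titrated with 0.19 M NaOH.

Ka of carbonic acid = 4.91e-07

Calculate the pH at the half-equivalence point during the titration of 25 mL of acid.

At half-equivalence [HA] = [A⁻], so Henderson-Hasselbalch gives pH = pKa = -log(4.91e-07) = 6.31.

pH = pKa = 6.31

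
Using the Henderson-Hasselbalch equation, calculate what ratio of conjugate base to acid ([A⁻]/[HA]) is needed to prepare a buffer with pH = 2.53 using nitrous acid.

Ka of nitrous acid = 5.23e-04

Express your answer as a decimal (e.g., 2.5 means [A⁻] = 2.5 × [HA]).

pKa = -log(5.23e-04) = 3.2815. pH = pKa + log([A⁻]/[HA]), so log([A⁻]/[HA]) = pH − pKa = 2.53 − 3.2815 = -0.7515. [A⁻]/[HA] = 10^(-0.7515) = 0.177

[A⁻]/[HA] = 0.177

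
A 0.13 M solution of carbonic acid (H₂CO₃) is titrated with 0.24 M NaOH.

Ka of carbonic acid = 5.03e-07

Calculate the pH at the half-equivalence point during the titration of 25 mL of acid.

At half-equivalence [HA] = [A⁻], so Henderson-Hasselbalch gives pH = pKa = -log(5.03e-07) = 6.30.

pH = pKa = 6.30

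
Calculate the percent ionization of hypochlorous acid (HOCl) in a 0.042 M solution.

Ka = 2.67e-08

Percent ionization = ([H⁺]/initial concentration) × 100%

Using Ka equilibrium: x² + Ka×x - Ka×C = 0. Solving: [H⁺] = 3.3474e-05. Percent = (3.3474e-05/0.042) × 100

Percent ionization = 0.0797%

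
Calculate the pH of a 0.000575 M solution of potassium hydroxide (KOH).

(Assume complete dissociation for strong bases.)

[OH⁻] = 0.000575 M for strong base. pOH = -log[OH⁻] = 3.24, pH = 14 - pOH

pH = 10.76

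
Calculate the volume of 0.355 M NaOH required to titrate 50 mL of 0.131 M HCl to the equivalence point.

At equivalence: moles acid = moles base. moles HCl = 0.131 × 50/1000 = 0.00655 mol. V_base = moles / 0.355 × 1000 = 18.5 mL.

V_{base} = 18.5 mL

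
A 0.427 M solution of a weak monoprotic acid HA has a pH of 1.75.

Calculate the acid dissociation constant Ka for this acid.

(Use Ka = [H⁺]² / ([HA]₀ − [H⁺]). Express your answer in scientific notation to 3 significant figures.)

[H⁺] = 10^(−pH) = 10^(−1.75) = 1.778e-02 M. For HA ⇌ H⁺ + A⁻, Ka = [H⁺][A⁻]/[HA] = [H⁺]² / ([HA]₀ − [H⁺]) = (1.778e-02)² / (0.427 − 1.778e-02) = 7.73e-04.

K_a = 7.73e-04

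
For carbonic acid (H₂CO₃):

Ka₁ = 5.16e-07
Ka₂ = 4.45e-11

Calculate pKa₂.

pKa₂ = -log(Ka₂) = -log(4.45e-11) = 10.35.

pK_{a2} = 10.35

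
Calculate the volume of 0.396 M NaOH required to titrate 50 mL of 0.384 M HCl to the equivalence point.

At equivalence: moles acid = moles base. moles HCl = 0.384 × 50/1000 = 0.0192 mol. V_base = moles / 0.396 × 1000 = 48.5 mL.

V_{base} = 48.5 mL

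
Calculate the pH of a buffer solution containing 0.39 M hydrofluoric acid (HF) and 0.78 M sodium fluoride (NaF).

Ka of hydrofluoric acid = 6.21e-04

pKa = -log(6.21e-04) = 3.21. pH = pKa + log([A⁻]/[HA]) = 3.21 + log(0.78/0.39)

pH = 3.51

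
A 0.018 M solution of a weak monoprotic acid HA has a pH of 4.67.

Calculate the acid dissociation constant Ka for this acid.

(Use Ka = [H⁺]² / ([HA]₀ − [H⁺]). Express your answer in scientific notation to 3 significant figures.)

[H⁺] = 10^(−pH) = 10^(−4.67) = 2.138e-05 M. For HA ⇌ H⁺ + A⁻, Ka = [H⁺][A⁻]/[HA] = [H⁺]² / ([HA]₀ − [H⁺]) = (2.138e-05)² / (0.018 − 2.138e-05) = 2.54e-08.

K_a = 2.54e-08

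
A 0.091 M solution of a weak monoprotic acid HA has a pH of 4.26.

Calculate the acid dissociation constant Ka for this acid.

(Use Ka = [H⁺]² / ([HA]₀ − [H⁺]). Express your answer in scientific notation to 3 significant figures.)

[H⁺] = 10^(−pH) = 10^(−4.26) = 5.495e-05 M. For HA ⇌ H⁺ + A⁻, Ka = [H⁺][A⁻]/[HA] = [H⁺]² / ([HA]₀ − [H⁺]) = (5.495e-05)² / (0.091 − 5.495e-05) = 3.32e-08.

K_a = 3.32e-08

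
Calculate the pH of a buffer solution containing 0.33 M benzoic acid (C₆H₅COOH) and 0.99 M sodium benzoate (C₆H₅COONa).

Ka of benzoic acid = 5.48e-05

pKa = -log(5.48e-05) = 4.26. pH = pKa + log([A⁻]/[HA]) = 4.26 + log(0.99/0.33)

pH = 4.74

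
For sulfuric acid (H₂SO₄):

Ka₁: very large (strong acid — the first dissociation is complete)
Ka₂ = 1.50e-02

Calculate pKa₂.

pKa₂ = -log(Ka₂) = -log(1.50e-02) = 1.82.

pK_{a2} = 1.82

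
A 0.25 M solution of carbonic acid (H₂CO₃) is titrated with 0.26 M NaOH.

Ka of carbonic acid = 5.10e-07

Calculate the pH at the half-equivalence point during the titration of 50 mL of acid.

At half-equivalence [HA] = [A⁻], so Henderson-Hasselbalch gives pH = pKa = -log(5.10e-07) = 6.29.

pH = pKa = 6.29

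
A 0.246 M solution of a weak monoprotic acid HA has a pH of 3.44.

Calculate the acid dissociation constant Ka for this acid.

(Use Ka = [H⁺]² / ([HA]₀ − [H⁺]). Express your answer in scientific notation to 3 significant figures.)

[H⁺] = 10^(−pH) = 10^(−3.44) = 3.631e-04 M. For HA ⇌ H⁺ + A⁻, Ka = [H⁺][A⁻]/[HA] = [H⁺]² / ([HA]₀ − [H⁺]) = (3.631e-04)² / (0.246 − 3.631e-04) = 5.37e-07.

K_a = 5.37e-07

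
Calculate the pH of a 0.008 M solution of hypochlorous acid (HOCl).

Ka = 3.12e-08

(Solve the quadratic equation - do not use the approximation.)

x² + Ka×x - Ka×C = 0. Using quadratic formula: [H⁺] = 1.5783e-05

pH = 4.80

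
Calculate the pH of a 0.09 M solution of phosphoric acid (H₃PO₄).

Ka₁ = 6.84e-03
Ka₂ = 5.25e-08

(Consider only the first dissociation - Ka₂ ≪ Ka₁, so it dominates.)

First dissociation dominates. From Ka₁ = [H⁺][HA⁻]/[H₂A], x² + Ka₁·x − Ka₁·C = 0 with C = 0.09 M and Ka₁ = 6.84e-03. Solving: [H⁺] = (−Ka₁ + √(Ka₁² + 4·Ka₁·C)) / 2 = 2.1626e-02 M. pH = -log(2.1626e-02) = 1.67.

pH = 1.67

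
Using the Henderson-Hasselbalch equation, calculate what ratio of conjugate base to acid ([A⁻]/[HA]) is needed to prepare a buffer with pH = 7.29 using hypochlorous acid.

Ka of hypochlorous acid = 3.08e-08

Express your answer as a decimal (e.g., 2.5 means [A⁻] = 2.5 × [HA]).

pKa = -log(3.08e-08) = 7.5114. pH = pKa + log([A⁻]/[HA]), so log([A⁻]/[HA]) = pH − pKa = 7.29 − 7.5114 = -0.2214. [A⁻]/[HA] = 10^(-0.2214) = 0.601

[A⁻]/[HA] = 0.601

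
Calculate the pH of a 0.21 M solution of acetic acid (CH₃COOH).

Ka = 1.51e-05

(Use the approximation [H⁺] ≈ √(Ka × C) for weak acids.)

[H⁺] = √(Ka × C) = √(1.51e-05 × 0.21) = 1.7807e-03. pH = -log(1.7807e-03)

pH = 2.75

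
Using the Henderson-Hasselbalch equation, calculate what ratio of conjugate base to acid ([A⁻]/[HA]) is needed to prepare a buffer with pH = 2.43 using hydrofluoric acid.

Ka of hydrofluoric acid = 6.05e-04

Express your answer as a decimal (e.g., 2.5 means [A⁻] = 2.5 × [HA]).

pKa = -log(6.05e-04) = 3.2182. pH = pKa + log([A⁻]/[HA]), so log([A⁻]/[HA]) = pH − pKa = 2.43 − 3.2182 = -0.7882. [A⁻]/[HA] = 10^(-0.7882) = 0.163

[A⁻]/[HA] = 0.163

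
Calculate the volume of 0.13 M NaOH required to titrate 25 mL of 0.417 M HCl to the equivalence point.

At equivalence: moles acid = moles base. moles HCl = 0.417 × 25/1000 = 0.01042 mol. V_base = moles / 0.13 × 1000 = 80.2 mL.

V_{base} = 80.2 mL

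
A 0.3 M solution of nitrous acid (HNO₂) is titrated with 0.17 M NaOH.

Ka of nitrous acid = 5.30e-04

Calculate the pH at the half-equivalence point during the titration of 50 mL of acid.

At half-equivalence [HA] = [A⁻], so Henderson-Hasselbalch gives pH = pKa = -log(5.30e-04) = 3.28.

pH = pKa = 3.28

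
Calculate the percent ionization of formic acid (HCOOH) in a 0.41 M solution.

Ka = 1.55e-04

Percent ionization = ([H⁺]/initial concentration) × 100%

Using Ka equilibrium: x² + Ka×x - Ka×C = 0. Solving: [H⁺] = 7.8947e-03. Percent = (7.8947e-03/0.41) × 100

Percent ionization = 1.93%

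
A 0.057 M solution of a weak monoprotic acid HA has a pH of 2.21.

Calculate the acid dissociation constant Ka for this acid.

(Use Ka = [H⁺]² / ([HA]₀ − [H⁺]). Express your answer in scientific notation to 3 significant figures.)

[H⁺] = 10^(−pH) = 10^(−2.21) = 6.166e-03 M. For HA ⇌ H⁺ + A⁻, Ka = [H⁺][A⁻]/[HA] = [H⁺]² / ([HA]₀ − [H⁺]) = (6.166e-03)² / (0.057 − 6.166e-03) = 7.48e-04.

K_a = 7.48e-04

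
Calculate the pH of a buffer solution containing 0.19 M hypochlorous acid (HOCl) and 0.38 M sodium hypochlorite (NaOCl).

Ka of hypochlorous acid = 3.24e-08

pKa = -log(3.24e-08) = 7.49. pH = pKa + log([A⁻]/[HA]) = 7.49 + log(0.38/0.19)

pH = 7.79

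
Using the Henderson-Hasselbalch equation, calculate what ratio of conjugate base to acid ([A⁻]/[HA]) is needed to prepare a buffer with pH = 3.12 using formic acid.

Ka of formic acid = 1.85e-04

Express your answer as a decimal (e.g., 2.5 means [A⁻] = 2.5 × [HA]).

pKa = -log(1.85e-04) = 3.7328. pH = pKa + log([A⁻]/[HA]), so log([A⁻]/[HA]) = pH − pKa = 3.12 − 3.7328 = -0.6128. [A⁻]/[HA] = 10^(-0.6128) = 0.244

[A⁻]/[HA] = 0.244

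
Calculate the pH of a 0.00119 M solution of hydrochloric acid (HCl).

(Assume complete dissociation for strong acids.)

[H⁺] = 0.00119 M for strong acid. pH = -log[H⁺] = -log(0.00119)

pH = 2.92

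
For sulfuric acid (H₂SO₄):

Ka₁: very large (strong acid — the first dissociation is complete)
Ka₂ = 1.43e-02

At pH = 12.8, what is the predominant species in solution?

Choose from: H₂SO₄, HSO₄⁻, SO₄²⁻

The first dissociation is complete, so H₂SO₄ itself is never the predominant species in water; pKa₂ = -log(1.43e-02) = 1.84. For a polyprotic acid the predominant species crosses at each pKa: below pKa_n the protonated form dominates, above it the deprotonated form does. At pH = 12.8, the predominant species is SO₄²⁻.

SO₄²⁻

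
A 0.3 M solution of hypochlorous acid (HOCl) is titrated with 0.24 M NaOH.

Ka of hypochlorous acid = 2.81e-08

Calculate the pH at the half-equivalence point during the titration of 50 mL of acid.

At half-equivalence [HA] = [A⁻], so Henderson-Hasselbalch gives pH = pKa = -log(2.81e-08) = 7.55.

pH = pKa = 7.55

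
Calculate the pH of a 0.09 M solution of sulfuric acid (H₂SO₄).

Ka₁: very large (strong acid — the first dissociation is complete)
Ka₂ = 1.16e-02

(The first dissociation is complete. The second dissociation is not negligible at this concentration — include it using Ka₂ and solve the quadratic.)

First dissociation is complete: [H⁺]₀ = [HSO₄⁻]₀ = C = 0.09 M. Second dissociation HSO₄⁻ ⇌ H⁺ + SO₄²⁻: let x = [SO₄²⁻]. Ka₂ = (C + x)·x / (C − x) = 1.16e-02 → x² + (C + Ka₂)·x − Ka₂·C = 0 → x² + 0.10160·x − 1.044e-03 = 0. x = (−0.10160 + √(0.10160² + 4 × 1.044e-03)) / 2 = 9.4050e-03 M. [H⁺] = C + x = 0.09 + 9.4050e-03 = 9.9405e-02 M. pH = -log(9.9405e-02) = 1.00.

pH = 1.00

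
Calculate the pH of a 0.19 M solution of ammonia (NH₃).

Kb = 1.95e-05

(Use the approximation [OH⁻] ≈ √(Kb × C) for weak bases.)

[OH⁻] = √(Kb × C) = √(1.95e-05 × 0.19) = 1.9248e-03. pOH = 2.72, pH = 14 - pOH

pH = 11.28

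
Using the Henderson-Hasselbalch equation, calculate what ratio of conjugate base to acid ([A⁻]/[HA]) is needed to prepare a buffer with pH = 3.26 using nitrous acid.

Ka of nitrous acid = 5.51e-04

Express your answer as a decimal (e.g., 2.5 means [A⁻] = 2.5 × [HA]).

pKa = -log(5.51e-04) = 3.2588. pH = pKa + log([A⁻]/[HA]), so log([A⁻]/[HA]) = pH − pKa = 3.26 − 3.2588 = 0.0012. [A⁻]/[HA] = 10^(0.0012) = 1.00

[A⁻]/[HA] = 1.00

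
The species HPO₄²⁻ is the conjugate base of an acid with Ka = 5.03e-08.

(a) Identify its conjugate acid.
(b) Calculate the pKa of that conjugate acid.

(a) The conjugate acid is formed by adding one H⁺ to HPO₄²⁻, giving H₂PO₄⁻. (b) pKa = -log(Ka) = -log(5.03e-08) = 7.30.

Conjugate acid: H₂PO₄⁻; pK_a = 7.30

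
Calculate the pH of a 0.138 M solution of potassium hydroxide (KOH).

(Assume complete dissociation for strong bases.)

[OH⁻] = 0.138 M for strong base. pOH = -log[OH⁻] = 0.86, pH = 14 - pOH

pH = 13.14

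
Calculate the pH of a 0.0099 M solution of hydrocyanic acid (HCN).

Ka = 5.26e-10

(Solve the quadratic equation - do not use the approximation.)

x² + Ka×x - Ka×C = 0. Using quadratic formula: [H⁺] = 2.2817e-06

pH = 5.64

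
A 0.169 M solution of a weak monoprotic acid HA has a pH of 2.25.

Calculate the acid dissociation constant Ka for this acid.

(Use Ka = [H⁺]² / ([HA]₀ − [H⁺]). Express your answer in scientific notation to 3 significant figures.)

[H⁺] = 10^(−pH) = 10^(−2.25) = 5.623e-03 M. For HA ⇌ H⁺ + A⁻, Ka = [H⁺][A⁻]/[HA] = [H⁺]² / ([HA]₀ − [H⁺]) = (5.623e-03)² / (0.169 − 5.623e-03) = 1.94e-04.

K_a = 1.94e-04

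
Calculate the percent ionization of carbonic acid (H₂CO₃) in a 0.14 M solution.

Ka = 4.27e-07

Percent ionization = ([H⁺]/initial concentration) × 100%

Using Ka equilibrium: x² + Ka×x - Ka×C = 0. Solving: [H⁺] = 2.4429e-04. Percent = (2.4429e-04/0.14) × 100

Percent ionization = 0.174%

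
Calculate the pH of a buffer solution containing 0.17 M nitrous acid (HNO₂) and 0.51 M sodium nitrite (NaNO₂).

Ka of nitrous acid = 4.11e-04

pKa = -log(4.11e-04) = 3.39. pH = pKa + log([A⁻]/[HA]) = 3.39 + log(0.51/0.17)

pH = 3.86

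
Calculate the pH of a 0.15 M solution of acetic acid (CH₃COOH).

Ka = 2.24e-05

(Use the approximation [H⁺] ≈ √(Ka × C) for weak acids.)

[H⁺] = √(Ka × C) = √(2.24e-05 × 0.15) = 1.8330e-03. pH = -log(1.8330e-03)

pH = 2.74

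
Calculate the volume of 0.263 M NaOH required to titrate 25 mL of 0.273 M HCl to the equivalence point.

At equivalence: moles acid = moles base. moles HCl = 0.273 × 25/1000 = 0.006825 mol. V_base = moles / 0.263 × 1000 = 26.0 mL.

V_{base} = 26.0 mL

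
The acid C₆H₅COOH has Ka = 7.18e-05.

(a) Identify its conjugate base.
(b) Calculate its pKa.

(a) The conjugate base is formed by removing one H⁺ from C₆H₅COOH, giving C₆H₅COO⁻. (b) pKa = -log(Ka) = -log(7.18e-05) = 4.14.

Conjugate base: C₆H₅COO⁻; pK_a = 4.14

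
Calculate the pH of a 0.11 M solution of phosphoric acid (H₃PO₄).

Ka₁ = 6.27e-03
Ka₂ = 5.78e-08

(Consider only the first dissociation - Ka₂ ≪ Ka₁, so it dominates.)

First dissociation dominates. From Ka₁ = [H⁺][HA⁻]/[H₂A], x² + Ka₁·x − Ka₁·C = 0 with C = 0.11 M and Ka₁ = 6.27e-03. Solving: [H⁺] = (−Ka₁ + √(Ka₁² + 4·Ka₁·C)) / 2 = 2.3314e-02 M. pH = -log(2.3314e-02) = 1.63.

pH = 1.63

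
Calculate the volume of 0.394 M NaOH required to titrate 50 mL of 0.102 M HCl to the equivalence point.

At equivalence: moles acid = moles base. moles HCl = 0.102 × 50/1000 = 0.0051 mol. V_base = moles / 0.394 × 1000 = 12.9 mL.

V_{base} = 12.9 mL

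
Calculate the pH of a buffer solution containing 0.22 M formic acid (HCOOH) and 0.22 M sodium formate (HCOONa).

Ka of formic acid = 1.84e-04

pKa = -log(1.84e-04) = 3.74. pH = pKa + log([A⁻]/[HA]) = 3.74 + log(0.22/0.22)

pH = 3.74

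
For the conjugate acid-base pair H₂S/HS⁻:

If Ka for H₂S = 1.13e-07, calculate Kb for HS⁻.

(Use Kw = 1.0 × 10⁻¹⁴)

For a conjugate pair Ka × Kb = Kw, so Kb = Kw/Ka = 1.0 × 10⁻¹⁴ / 1.13e-07 = 8.85e-08.

K_b = 8.85e-08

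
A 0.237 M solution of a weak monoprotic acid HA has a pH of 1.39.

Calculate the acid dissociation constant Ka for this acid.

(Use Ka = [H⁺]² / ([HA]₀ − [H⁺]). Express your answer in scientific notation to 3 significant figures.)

[H⁺] = 10^(−pH) = 10^(−1.39) = 4.074e-02 M. For HA ⇌ H⁺ + A⁻, Ka = [H⁺][A⁻]/[HA] = [H⁺]² / ([HA]₀ − [H⁺]) = (4.074e-02)² / (0.237 − 4.074e-02) = 8.46e-03.

K_a = 8.46e-03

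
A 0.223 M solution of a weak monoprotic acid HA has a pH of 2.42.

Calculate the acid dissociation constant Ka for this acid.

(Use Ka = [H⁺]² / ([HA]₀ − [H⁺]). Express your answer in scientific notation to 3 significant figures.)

[H⁺] = 10^(−pH) = 10^(−2.42) = 3.802e-03 M. For HA ⇌ H⁺ + A⁻, Ka = [H⁺][A⁻]/[HA] = [H⁺]² / ([HA]₀ − [H⁺]) = (3.802e-03)² / (0.223 − 3.802e-03) = 6.59e-05.

K_a = 6.59e-05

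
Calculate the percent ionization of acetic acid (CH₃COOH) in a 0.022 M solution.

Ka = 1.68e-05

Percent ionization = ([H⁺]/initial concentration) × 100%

Using Ka equilibrium: x² + Ka×x - Ka×C = 0. Solving: [H⁺] = 5.9961e-04. Percent = (5.9961e-04/0.022) × 100

Percent ionization = 2.73%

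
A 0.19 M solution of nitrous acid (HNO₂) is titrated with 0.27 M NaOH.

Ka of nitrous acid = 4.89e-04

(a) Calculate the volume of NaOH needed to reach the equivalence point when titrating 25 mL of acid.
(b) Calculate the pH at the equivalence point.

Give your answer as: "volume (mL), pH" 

moles acid = 0.19 × 25/1000 = 0.00475 mol; V_base = moles/0.27 × 1000 = 17.6 mL. At equivalence only the conjugate base is present: [A⁻] = 0.00475/0.043 = 1.1152e-01 M. Kb = Kw/Ka = 2.04e-11; [OH⁻] = √(Kb × [A⁻]) = 1.5102e-06; pOH = 5.82; pH = 14 - pOH = 8.18.

V = 17.6 mL, pH = 8.18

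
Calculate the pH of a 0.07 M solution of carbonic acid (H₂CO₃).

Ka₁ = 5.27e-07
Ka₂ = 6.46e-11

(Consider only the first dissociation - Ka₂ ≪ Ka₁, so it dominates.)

First dissociation dominates. From Ka₁ = [H⁺][HA⁻]/[H₂A], x² + Ka₁·x − Ka₁·C = 0 with C = 0.07 M and Ka₁ = 5.27e-07. Solving: [H⁺] = (−Ka₁ + √(Ka₁² + 4·Ka₁·C)) / 2 = 1.9180e-04 M. pH = -log(1.9180e-04) = 3.72.

pH = 3.72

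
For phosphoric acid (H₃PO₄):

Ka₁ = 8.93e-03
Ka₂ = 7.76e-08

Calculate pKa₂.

pKa₂ = -log(Ka₂) = -log(7.76e-08) = 7.11.

pK_{a2} = 7.11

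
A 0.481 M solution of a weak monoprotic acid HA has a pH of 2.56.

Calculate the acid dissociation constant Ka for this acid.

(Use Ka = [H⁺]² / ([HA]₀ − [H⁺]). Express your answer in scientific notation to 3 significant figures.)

[H⁺] = 10^(−pH) = 10^(−2.56) = 2.754e-03 M. For HA ⇌ H⁺ + A⁻, Ka = [H⁺][A⁻]/[HA] = [H⁺]² / ([HA]₀ − [H⁺]) = (2.754e-03)² / (0.481 − 2.754e-03) = 1.59e-05.

K_a = 1.59e-05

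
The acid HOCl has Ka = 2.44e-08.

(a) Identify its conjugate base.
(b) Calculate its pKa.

(a) The conjugate base is formed by removing one H⁺ from HOCl, giving OCl⁻. (b) pKa = -log(Ka) = -log(2.44e-08) = 7.61.

Conjugate base: OCl⁻; pK_a = 7.61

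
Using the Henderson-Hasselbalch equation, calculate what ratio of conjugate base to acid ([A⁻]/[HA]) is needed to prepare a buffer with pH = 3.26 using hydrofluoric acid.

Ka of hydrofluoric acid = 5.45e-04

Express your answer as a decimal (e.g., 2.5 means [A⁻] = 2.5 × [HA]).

pKa = -log(5.45e-04) = 3.2636. pH = pKa + log([A⁻]/[HA]), so log([A⁻]/[HA]) = pH − pKa = 3.26 − 3.2636 = -0.0036. [A⁻]/[HA] = 10^(-0.0036) = 0.992

[A⁻]/[HA] = 0.992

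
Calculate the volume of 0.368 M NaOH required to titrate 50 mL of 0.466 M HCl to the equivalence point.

At equivalence: moles acid = moles base. moles HCl = 0.466 × 50/1000 = 0.0233 mol. V_base = moles / 0.368 × 1000 = 63.3 mL.

V_{base} = 63.3 mL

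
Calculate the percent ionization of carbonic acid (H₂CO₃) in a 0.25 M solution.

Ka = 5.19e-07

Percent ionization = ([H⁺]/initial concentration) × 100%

Using Ka equilibrium: x² + Ka×x - Ka×C = 0. Solving: [H⁺] = 3.5995e-04. Percent = (3.5995e-04/0.25) × 100

Percent ionization = 0.144%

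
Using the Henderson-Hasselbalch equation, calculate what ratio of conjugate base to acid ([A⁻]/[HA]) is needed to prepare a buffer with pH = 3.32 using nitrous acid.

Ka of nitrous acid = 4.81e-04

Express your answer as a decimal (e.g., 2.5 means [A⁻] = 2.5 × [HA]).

pKa = -log(4.81e-04) = 3.3179. pH = pKa + log([A⁻]/[HA]), so log([A⁻]/[HA]) = pH − pKa = 3.32 − 3.3179 = 0.0021. [A⁻]/[HA] = 10^(0.0021) = 1.00

[A⁻]/[HA] = 1.00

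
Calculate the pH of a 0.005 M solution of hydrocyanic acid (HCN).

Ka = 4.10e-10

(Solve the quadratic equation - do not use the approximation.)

x² + Ka×x - Ka×C = 0. Using quadratic formula: [H⁺] = 1.4316e-06

pH = 5.84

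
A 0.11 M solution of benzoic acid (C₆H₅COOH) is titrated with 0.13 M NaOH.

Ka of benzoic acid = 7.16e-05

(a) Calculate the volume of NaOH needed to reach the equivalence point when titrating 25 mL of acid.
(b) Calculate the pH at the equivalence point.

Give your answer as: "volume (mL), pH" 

moles acid = 0.11 × 25/1000 = 0.00275 mol; V_base = moles/0.13 × 1000 = 21.2 mL. At equivalence only the conjugate base is present: [A⁻] = 0.00275/0.046 = 5.9583e-02 M. Kb = Kw/Ka = 1.40e-10; [OH⁻] = √(Kb × [A⁻]) = 2.8847e-06; pOH = 5.54; pH = 14 - pOH = 8.46.

V = 21.2 mL, pH = 8.46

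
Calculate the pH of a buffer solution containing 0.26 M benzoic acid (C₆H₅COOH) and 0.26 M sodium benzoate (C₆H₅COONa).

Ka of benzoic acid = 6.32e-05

pKa = -log(6.32e-05) = 4.20. pH = pKa + log([A⁻]/[HA]) = 4.20 + log(0.26/0.26)

pH = 4.20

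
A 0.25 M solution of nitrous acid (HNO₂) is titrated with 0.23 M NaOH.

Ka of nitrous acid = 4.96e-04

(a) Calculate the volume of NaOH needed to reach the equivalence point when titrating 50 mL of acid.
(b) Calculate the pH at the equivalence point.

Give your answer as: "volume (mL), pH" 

moles acid = 0.25 × 50/1000 = 0.0125 mol; V_base = moles/0.23 × 1000 = 54.3 mL. At equivalence only the conjugate base is present: [A⁻] = 0.0125/0.104 = 1.1979e-01 M. Kb = Kw/Ka = 2.02e-11; [OH⁻] = √(Kb × [A⁻]) = 1.5541e-06; pOH = 5.81; pH = 14 - pOH = 8.19.

V = 54.3 mL, pH = 8.19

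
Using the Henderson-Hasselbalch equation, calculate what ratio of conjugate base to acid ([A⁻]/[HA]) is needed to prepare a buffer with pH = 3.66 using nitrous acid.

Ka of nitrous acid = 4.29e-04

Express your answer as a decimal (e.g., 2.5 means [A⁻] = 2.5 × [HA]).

pKa = -log(4.29e-04) = 3.3675. pH = pKa + log([A⁻]/[HA]), so log([A⁻]/[HA]) = pH − pKa = 3.66 − 3.3675 = 0.2925. [A⁻]/[HA] = 10^(0.2925) = 1.96

[A⁻]/[HA] = 1.96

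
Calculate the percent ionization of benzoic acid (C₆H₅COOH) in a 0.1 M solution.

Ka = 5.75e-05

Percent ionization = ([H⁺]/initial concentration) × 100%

Using Ka equilibrium: x² + Ka×x - Ka×C = 0. Solving: [H⁺] = 2.3693e-03. Percent = (2.3693e-03/0.1) × 100

Percent ionization = 2.37%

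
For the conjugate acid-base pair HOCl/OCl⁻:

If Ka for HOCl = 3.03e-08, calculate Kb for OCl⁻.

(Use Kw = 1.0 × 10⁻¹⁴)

For a conjugate pair Ka × Kb = Kw, so Kb = Kw/Ka = 1.0 × 10⁻¹⁴ / 3.03e-08 = 3.30e-07.

K_b = 3.30e-07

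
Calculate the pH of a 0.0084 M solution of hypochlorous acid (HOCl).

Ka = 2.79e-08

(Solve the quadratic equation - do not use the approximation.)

x² + Ka×x - Ka×C = 0. Using quadratic formula: [H⁺] = 1.5295e-05

pH = 4.82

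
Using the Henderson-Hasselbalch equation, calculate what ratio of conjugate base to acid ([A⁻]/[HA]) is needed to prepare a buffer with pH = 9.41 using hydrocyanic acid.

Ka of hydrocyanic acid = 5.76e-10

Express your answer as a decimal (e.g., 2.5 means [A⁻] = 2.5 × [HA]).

pKa = -log(5.76e-10) = 9.2396. pH = pKa + log([A⁻]/[HA]), so log([A⁻]/[HA]) = pH − pKa = 9.41 − 9.2396 = 0.1704. [A⁻]/[HA] = 10^(0.1704) = 1.48

[A⁻]/[HA] = 1.48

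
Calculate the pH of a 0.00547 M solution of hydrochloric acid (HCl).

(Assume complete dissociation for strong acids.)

[H⁺] = 0.00547 M for strong acid. pH = -log[H⁺] = -log(0.00547)

pH = 2.26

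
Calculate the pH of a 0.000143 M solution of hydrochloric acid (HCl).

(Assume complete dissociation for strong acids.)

[H⁺] = 0.000143 M for strong acid. pH = -log[H⁺] = -log(0.000143)

pH = 3.84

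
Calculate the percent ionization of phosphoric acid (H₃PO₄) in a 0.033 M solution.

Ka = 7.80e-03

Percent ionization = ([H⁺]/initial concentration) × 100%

Using Ka equilibrium: x² + Ka×x - Ka×C = 0. Solving: [H⁺] = 1.2611e-02. Percent = (1.2611e-02/0.033) × 100

Percent ionization = 38.2%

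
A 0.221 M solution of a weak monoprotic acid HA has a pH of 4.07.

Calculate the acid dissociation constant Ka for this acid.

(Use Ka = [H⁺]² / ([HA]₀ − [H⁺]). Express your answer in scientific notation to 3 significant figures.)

[H⁺] = 10^(−pH) = 10^(−4.07) = 8.511e-05 M. For HA ⇌ H⁺ + A⁻, Ka = [H⁺][A⁻]/[HA] = [H⁺]² / ([HA]₀ − [H⁺]) = (8.511e-05)² / (0.221 − 8.511e-05) = 3.28e-08.

K_a = 3.28e-08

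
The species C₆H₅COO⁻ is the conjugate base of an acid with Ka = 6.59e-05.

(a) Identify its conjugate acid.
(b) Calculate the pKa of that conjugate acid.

(a) The conjugate acid is formed by adding one H⁺ to C₆H₅COO⁻, giving C₆H₅COOH. (b) pKa = -log(Ka) = -log(6.59e-05) = 4.18.

Conjugate acid: C₆H₅COOH; pK_a = 4.18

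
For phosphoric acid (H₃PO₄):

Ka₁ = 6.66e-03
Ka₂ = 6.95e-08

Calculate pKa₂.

pKa₂ = -log(Ka₂) = -log(6.95e-08) = 7.16.

pK_{a2} = 7.16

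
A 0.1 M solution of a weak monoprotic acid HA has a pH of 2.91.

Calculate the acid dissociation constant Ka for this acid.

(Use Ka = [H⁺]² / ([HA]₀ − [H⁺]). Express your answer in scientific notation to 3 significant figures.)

[H⁺] = 10^(−pH) = 10^(−2.91) = 1.230e-03 M. For HA ⇌ H⁺ + A⁻, Ka = [H⁺][A⁻]/[HA] = [H⁺]² / ([HA]₀ − [H⁺]) = (1.230e-03)² / (0.1 − 1.230e-03) = 1.53e-05.

K_a = 1.53e-05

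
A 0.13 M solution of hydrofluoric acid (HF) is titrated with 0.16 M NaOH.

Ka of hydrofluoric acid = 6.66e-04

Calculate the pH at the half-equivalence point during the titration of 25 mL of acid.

At half-equivalence [HA] = [A⁻], so Henderson-Hasselbalch gives pH = pKa = -log(6.66e-04) = 3.18.

pH = pKa = 3.18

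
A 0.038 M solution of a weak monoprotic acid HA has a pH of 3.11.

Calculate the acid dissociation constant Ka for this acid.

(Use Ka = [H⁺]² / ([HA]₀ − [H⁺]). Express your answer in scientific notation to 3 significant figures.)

[H⁺] = 10^(−pH) = 10^(−3.11) = 7.762e-04 M. For HA ⇌ H⁺ + A⁻, Ka = [H⁺][A⁻]/[HA] = [H⁺]² / ([HA]₀ − [H⁺]) = (7.762e-04)² / (0.038 − 7.762e-04) = 1.62e-05.

K_a = 1.62e-05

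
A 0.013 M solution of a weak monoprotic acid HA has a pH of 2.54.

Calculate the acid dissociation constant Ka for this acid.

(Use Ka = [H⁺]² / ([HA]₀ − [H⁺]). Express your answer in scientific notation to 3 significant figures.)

[H⁺] = 10^(−pH) = 10^(−2.54) = 2.884e-03 M. For HA ⇌ H⁺ + A⁻, Ka = [H⁺][A⁻]/[HA] = [H⁺]² / ([HA]₀ − [H⁺]) = (2.884e-03)² / (0.013 − 2.884e-03) = 8.22e-04.

K_a = 8.22e-04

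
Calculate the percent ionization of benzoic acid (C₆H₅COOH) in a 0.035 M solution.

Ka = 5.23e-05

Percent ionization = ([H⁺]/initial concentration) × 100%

Using Ka equilibrium: x² + Ka×x - Ka×C = 0. Solving: [H⁺] = 1.3271e-03. Percent = (1.3271e-03/0.035) × 100

Percent ionization = 3.79%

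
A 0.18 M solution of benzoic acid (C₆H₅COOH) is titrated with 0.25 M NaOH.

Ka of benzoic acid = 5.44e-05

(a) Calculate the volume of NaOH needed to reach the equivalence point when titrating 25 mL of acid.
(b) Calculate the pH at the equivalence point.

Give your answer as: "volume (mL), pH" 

moles acid = 0.18 × 25/1000 = 0.0045 mol; V_base = moles/0.25 × 1000 = 18.0 mL. At equivalence only the conjugate base is present: [A⁻] = 0.0045/0.043 = 1.0465e-01 M. Kb = Kw/Ka = 1.84e-10; [OH⁻] = √(Kb × [A⁻]) = 4.3860e-06; pOH = 5.36; pH = 14 - pOH = 8.64.

V = 18.0 mL, pH = 8.64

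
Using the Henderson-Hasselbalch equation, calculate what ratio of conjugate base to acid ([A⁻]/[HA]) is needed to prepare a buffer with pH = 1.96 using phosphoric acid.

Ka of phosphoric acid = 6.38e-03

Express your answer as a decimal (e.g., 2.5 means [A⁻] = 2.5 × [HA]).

pKa = -log(6.38e-03) = 2.1952. pH = pKa + log([A⁻]/[HA]), so log([A⁻]/[HA]) = pH − pKa = 1.96 − 2.1952 = -0.2352. [A⁻]/[HA] = 10^(-0.2352) = 0.582

[A⁻]/[HA] = 0.582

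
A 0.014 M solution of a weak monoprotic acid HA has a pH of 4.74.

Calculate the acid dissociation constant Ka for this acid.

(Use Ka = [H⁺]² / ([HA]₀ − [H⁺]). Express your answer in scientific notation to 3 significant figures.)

[H⁺] = 10^(−pH) = 10^(−4.74) = 1.820e-05 M. For HA ⇌ H⁺ + A⁻, Ka = [H⁺][A⁻]/[HA] = [H⁺]² / ([HA]₀ − [H⁺]) = (1.820e-05)² / (0.014 − 1.820e-05) = 2.37e-08.

K_a = 2.37e-08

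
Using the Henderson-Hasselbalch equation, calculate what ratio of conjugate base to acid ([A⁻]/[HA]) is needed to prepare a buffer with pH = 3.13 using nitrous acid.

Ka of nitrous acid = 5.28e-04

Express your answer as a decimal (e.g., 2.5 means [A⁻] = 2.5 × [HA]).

pKa = -log(5.28e-04) = 3.2774. pH = pKa + log([A⁻]/[HA]), so log([A⁻]/[HA]) = pH − pKa = 3.13 − 3.2774 = -0.1474. [A⁻]/[HA] = 10^(-0.1474) = 0.712

[A⁻]/[HA] = 0.712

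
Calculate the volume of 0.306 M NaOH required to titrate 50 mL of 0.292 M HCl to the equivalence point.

At equivalence: moles acid = moles base. moles HCl = 0.292 × 50/1000 = 0.0146 mol. V_base = moles / 0.306 × 1000 = 47.7 mL.

V_{base} = 47.7 mL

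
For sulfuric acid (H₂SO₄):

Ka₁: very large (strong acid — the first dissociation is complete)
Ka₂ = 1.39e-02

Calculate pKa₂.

pKa₂ = -log(Ka₂) = -log(1.39e-02) = 1.86.

pK_{a2} = 1.86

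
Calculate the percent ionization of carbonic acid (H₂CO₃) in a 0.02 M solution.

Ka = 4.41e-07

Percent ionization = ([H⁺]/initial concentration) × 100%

Using Ka equilibrium: x² + Ka×x - Ka×C = 0. Solving: [H⁺] = 9.3695e-05. Percent = (9.3695e-05/0.02) × 100

Percent ionization = 0.468%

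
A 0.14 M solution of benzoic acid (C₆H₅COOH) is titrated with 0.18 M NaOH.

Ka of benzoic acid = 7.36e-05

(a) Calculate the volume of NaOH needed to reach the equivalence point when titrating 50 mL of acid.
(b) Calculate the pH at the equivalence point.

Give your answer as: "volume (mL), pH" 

moles acid = 0.14 × 50/1000 = 0.007 mol; V_base = moles/0.18 × 1000 = 38.9 mL. At equivalence only the conjugate base is present: [A⁻] = 0.007/0.089 = 7.8750e-02 M. Kb = Kw/Ka = 1.36e-10; [OH⁻] = √(Kb × [A⁻]) = 3.2710e-06; pOH = 5.49; pH = 14 - pOH = 8.51.

V = 38.9 mL, pH = 8.51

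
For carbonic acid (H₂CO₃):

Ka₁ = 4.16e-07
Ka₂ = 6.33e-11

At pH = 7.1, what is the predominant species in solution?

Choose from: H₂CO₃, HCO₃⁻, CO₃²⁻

pKa₁ = 6.38, pKa₂ = 10.20. For a polyprotic acid the predominant species crosses at each pKa: below pKa_n the protonated form dominates, above it the deprotonated form does. At pH = 7.1, the predominant species is HCO₃⁻.

HCO₃⁻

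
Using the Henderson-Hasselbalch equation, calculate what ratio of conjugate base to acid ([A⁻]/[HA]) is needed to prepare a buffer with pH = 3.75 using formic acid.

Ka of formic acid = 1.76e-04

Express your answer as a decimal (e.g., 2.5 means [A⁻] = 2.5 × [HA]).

pKa = -log(1.76e-04) = 3.7545. pH = pKa + log([A⁻]/[HA]), so log([A⁻]/[HA]) = pH − pKa = 3.75 − 3.7545 = -0.0045. [A⁻]/[HA] = 10^(-0.0045) = 0.990

[A⁻]/[HA] = 0.990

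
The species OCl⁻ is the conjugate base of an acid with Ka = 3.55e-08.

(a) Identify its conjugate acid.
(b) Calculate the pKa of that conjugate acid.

(a) The conjugate acid is formed by adding one H⁺ to OCl⁻, giving HOCl. (b) pKa = -log(Ka) = -log(3.55e-08) = 7.45.

Conjugate acid: HOCl; pK_a = 7.45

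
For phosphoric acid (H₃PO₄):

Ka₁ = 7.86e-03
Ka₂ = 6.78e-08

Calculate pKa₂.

pKa₂ = -log(Ka₂) = -log(6.78e-08) = 7.17.

pK_{a2} = 7.17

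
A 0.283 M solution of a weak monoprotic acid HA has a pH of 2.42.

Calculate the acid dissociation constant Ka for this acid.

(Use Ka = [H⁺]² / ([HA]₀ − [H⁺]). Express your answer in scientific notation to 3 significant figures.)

[H⁺] = 10^(−pH) = 10^(−2.42) = 3.802e-03 M. For HA ⇌ H⁺ + A⁻, Ka = [H⁺][A⁻]/[HA] = [H⁺]² / ([HA]₀ − [H⁺]) = (3.802e-03)² / (0.283 − 3.802e-03) = 5.18e-05.

K_a = 5.18e-05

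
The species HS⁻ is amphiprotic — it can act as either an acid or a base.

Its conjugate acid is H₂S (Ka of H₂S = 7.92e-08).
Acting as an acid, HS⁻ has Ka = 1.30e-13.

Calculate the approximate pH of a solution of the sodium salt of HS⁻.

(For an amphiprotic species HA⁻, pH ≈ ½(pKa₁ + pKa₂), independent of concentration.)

pKa₁ = -log(7.92e-08) = 7.10; pKa₂ = -log(1.30e-13) = 12.89. For an amphiprotic species, pH ≈ ½(pKa₁ + pKa₂) = ½(7.10 + 12.89) = 9.99.

pH = 9.99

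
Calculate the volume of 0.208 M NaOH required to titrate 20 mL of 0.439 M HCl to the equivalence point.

At equivalence: moles acid = moles base. moles HCl = 0.439 × 20/1000 = 0.00878 mol. V_base = moles / 0.208 × 1000 = 42.2 mL.

V_{base} = 42.2 mL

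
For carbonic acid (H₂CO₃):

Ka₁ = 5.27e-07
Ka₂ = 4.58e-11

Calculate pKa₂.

pKa₂ = -log(Ka₂) = -log(4.58e-11) = 10.34.

pK_{a2} = 10.34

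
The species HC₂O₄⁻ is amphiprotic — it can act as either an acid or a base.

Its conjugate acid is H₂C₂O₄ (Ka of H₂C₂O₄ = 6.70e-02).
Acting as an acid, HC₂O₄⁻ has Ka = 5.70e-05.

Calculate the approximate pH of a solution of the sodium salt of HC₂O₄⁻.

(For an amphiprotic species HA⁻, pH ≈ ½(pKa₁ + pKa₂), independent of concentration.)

pKa₁ = -log(6.70e-02) = 1.17; pKa₂ = -log(5.70e-05) = 4.24. For an amphiprotic species, pH ≈ ½(pKa₁ + pKa₂) = ½(1.17 + 4.24) = 2.71.

pH = 2.71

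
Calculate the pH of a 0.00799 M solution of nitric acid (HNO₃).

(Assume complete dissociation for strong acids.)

[H⁺] = 0.00799 M for strong acid. pH = -log[H⁺] = -log(0.00799)

pH = 2.10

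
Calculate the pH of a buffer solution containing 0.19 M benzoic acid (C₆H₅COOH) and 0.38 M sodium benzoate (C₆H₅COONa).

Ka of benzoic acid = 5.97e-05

pKa = -log(5.97e-05) = 4.22. pH = pKa + log([A⁻]/[HA]) = 4.22 + log(0.38/0.19)

pH = 4.53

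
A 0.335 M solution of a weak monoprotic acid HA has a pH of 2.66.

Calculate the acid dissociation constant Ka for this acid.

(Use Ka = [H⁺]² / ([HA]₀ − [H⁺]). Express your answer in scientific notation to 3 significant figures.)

[H⁺] = 10^(−pH) = 10^(−2.66) = 2.188e-03 M. For HA ⇌ H⁺ + A⁻, Ka = [H⁺][A⁻]/[HA] = [H⁺]² / ([HA]₀ − [H⁺]) = (2.188e-03)² / (0.335 − 2.188e-03) = 1.44e-05.

K_a = 1.44e-05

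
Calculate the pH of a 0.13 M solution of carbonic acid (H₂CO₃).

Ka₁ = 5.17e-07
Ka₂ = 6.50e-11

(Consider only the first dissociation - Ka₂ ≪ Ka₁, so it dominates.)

First dissociation dominates. From Ka₁ = [H⁺][HA⁻]/[H₂A], x² + Ka₁·x − Ka₁·C = 0 with C = 0.13 M and Ka₁ = 5.17e-07. Solving: [H⁺] = (−Ka₁ + √(Ka₁² + 4·Ka₁·C)) / 2 = 2.5899e-04 M. pH = -log(2.5899e-04) = 3.59.

pH = 3.59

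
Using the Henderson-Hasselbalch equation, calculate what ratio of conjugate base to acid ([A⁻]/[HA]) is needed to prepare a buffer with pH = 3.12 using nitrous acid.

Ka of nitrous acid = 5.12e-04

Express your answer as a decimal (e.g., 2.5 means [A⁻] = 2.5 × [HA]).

pKa = -log(5.12e-04) = 3.2907. pH = pKa + log([A⁻]/[HA]), so log([A⁻]/[HA]) = pH − pKa = 3.12 − 3.2907 = -0.1707. [A⁻]/[HA] = 10^(-0.1707) = 0.675

[A⁻]/[HA] = 0.675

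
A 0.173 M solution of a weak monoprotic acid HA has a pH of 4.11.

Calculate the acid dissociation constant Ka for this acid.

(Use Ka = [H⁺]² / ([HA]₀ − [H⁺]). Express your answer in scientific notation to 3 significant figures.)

[H⁺] = 10^(−pH) = 10^(−4.11) = 7.762e-05 M. For HA ⇌ H⁺ + A⁻, Ka = [H⁺][A⁻]/[HA] = [H⁺]² / ([HA]₀ − [H⁺]) = (7.762e-05)² / (0.173 − 7.762e-05) = 3.48e-08.

K_a = 3.48e-08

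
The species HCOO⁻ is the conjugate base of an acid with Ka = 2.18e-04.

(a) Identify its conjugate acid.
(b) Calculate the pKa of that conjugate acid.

(a) The conjugate acid is formed by adding one H⁺ to HCOO⁻, giving HCOOH. (b) pKa = -log(Ka) = -log(2.18e-04) = 3.66.

Conjugate acid: HCOOH; pK_a = 3.66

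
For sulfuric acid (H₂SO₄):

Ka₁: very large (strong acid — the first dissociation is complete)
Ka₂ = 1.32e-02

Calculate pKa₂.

pKa₂ = -log(Ka₂) = -log(1.32e-02) = 1.88.

pK_{a2} = 1.88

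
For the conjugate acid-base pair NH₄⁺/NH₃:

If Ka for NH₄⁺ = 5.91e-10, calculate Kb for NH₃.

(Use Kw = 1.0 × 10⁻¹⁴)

For a conjugate pair Ka × Kb = Kw, so Kb = Kw/Ka = 1.0 × 10⁻¹⁴ / 5.91e-10 = 1.69e-05.

K_b = 1.69e-05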